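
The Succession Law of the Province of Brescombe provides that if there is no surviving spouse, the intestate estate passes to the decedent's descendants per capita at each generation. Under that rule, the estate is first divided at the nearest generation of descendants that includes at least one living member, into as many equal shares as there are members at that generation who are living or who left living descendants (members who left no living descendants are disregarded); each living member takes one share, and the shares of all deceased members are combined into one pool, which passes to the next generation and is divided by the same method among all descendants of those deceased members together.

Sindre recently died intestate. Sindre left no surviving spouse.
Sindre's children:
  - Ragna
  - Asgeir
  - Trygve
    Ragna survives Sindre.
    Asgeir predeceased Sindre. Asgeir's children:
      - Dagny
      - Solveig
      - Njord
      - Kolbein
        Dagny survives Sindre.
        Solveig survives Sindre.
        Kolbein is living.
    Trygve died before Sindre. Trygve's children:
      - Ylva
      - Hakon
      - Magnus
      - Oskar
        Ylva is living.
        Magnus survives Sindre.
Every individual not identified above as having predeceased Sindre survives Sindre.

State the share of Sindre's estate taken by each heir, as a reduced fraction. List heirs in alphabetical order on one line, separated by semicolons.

Dagny 1/12; Hakon 1/12; Kolbein 1/12; Magnus 1/12; Njord 1/12; Oskar 1/12; Ragna 1/3; Solveig 1/12; Ylva 1/12

There is no surviving spouse, so the entire estate passes to Sindre's descendants per capita at each generation.
At generation 1 (Ragna, Asgeir, Trygve) there are 3 shares of (1)/3 = 1/3 each.
Living: Ragna — each takes 1/3.
Deceased: Asgeir and Trygve. Their combined 2/3 is pooled and carried to generation 2.
At generation 2 (Dagny, Solveig, Njord, Kolbein, Ylva, Hakon, Magnus, Oskar) there are 8 shares of (2/3)/8 = 1/12 each.
Living: Dagny, Solveig, Njord, Kolbein, Ylva, Hakon, Magnus, and Oskar — each takes 1/12.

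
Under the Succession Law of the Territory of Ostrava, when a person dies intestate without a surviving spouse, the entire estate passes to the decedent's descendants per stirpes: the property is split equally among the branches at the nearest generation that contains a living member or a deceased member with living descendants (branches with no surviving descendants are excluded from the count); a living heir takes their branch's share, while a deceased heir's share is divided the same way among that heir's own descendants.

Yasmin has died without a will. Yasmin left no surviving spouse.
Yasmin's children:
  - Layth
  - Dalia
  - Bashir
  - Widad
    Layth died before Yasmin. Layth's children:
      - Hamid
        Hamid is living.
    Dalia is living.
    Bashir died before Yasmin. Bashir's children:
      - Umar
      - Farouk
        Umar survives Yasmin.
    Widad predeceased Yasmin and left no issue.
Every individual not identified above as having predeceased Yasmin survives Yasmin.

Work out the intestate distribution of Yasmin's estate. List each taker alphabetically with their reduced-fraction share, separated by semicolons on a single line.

Dalia 1/3; Farouk 1/6; Hamid 1/3; Umar 1/6

There is no surviving spouse, so the entire estate passes to Yasmin's descendants per stirpes.
Widad left no surviving issue, so that branch lapses and is disregarded.
The estate is divided into 3 equal shares of 1/3 among Layth, Dalia, Bashir.
Layth predeceased; the 1/3 allotted to Layth's branch passes to Layth's issue by representation.
Hamid is the sole taker at this level and receives the full 1/3.
Dalia is living and takes 1/3.
Bashir predeceased; the 1/3 allotted to Bashir's branch passes to Bashir's issue by representation.
The 1/3 is divided into 2 equal shares of 1/6 among Umar, Farouk.
Umar is living and takes 1/6.
Farouk is living and takes 1/6.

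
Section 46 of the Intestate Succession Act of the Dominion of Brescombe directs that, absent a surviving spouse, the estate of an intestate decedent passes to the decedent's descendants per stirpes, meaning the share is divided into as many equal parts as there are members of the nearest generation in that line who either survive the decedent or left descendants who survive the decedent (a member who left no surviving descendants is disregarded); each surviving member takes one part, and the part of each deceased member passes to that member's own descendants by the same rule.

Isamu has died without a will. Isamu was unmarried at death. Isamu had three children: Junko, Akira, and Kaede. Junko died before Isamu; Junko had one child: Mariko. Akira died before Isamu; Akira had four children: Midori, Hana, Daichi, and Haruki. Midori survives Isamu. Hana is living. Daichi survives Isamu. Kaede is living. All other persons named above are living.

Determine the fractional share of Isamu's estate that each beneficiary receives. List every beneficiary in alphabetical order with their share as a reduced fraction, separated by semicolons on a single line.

There is no surviving spouse, so the entire estate passes to Isamu's descendants per stirpes.
The estate is divided into 3 equal shares of 1/3 among Junko, Akira, Kaede.
Junko predeceased; the 1/3 allotted to Junko's branch passes to Junko's issue by representation.
Mariko is the sole taker at this level and receives the full 1/3.
Akira predeceased; the 1/3 allotted to Akira's branch passes to Akira's issue by representation.
The 1/3 is divided into 4 equal shares of 1/12 among Midori, Hana, Daichi, Haruki.
Midori is living and takes 1/12.
Hana is living and takes 1/12.
Daichi is living and takes 1/12.
Haruki is living and takes 1/12.
Kaede is living and takes 1/3.

Daichi 1/12; Hana 1/12; Haruki 1/12; Kaede 1/3; Mariko 1/3; Midori 1/12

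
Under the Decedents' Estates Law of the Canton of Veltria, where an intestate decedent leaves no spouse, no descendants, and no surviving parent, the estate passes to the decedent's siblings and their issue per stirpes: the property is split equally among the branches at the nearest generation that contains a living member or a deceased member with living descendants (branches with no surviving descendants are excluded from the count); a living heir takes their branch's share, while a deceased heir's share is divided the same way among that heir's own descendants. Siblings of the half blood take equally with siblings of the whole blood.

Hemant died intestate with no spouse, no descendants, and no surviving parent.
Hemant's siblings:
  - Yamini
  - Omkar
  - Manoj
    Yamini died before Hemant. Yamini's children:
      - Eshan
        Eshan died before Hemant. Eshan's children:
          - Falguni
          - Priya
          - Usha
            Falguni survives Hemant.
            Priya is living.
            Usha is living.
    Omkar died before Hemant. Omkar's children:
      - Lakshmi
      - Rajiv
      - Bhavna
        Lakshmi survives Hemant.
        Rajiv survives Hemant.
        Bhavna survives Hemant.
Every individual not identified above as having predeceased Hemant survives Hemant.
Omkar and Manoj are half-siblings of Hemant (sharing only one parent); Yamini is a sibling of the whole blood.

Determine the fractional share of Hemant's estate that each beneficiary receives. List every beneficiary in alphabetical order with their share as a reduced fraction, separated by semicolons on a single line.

No spouse, descendants, or parent survives, so the estate passes to Hemant's siblings per stirpes.
Half-blood and whole-blood siblings take equally under the stated rule.
The estate is divided into 3 equal shares of 1/3 among Yamini, Omkar, Manoj.
Yamini predeceased; the 1/3 allotted to Yamini's branch passes to Yamini's issue by representation.
Eshan's line is the sole branch at this level, so the full 1/3 passes to Eshan's issue by representation.
The 1/3 is divided into 3 equal shares of 1/9 among Falguni, Priya, Usha.
Falguni is living and takes 1/9.
Priya is living and takes 1/9.
Usha is living and takes 1/9.
Omkar predeceased; the 1/3 allotted to Omkar's branch passes to Omkar's issue by representation.
The 1/3 is divided into 3 equal shares of 1/9 among Lakshmi, Rajiv, Bhavna.
Lakshmi is living and takes 1/9.
Rajiv is living and takes 1/9.
Bhavna is living and takes 1/9.
Manoj is living and takes 1/3.

Bhavna 1/9; Falguni 1/9; Lakshmi 1/9; Manoj 1/3; Priya 1/9; Rajiv 1/9; Usha 1/9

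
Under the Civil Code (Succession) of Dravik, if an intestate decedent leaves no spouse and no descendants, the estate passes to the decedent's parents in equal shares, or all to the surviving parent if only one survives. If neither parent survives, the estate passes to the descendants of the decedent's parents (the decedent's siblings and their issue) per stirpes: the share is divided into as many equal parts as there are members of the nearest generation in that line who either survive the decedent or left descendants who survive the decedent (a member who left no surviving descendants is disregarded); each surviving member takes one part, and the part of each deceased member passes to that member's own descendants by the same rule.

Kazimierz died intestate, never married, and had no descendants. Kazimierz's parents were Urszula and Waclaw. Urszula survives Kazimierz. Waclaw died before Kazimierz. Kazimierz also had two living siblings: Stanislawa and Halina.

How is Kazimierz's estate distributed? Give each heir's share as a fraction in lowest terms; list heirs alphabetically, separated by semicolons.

Only one parent, Urszula, survives, so Urszula takes the entire estate. The siblings take nothing because a surviving parent has priority.

Urszula 1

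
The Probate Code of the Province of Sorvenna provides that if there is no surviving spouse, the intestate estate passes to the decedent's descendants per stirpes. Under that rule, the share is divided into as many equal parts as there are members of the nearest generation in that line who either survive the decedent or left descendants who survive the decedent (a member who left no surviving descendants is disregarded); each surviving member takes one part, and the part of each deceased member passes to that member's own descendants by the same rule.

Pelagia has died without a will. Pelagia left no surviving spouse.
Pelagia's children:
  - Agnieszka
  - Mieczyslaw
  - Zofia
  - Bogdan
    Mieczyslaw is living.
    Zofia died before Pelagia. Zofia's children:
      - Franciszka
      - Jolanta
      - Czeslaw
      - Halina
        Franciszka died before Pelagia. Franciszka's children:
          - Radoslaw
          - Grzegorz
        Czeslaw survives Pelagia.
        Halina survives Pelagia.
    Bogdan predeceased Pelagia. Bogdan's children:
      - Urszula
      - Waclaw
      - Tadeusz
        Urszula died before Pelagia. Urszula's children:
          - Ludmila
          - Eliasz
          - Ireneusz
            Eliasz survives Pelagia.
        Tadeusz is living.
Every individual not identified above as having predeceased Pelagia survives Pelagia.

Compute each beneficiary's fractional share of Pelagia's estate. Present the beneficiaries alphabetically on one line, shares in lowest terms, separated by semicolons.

Agnieszka 1/4; Czeslaw 1/16; Eliasz 1/36; Grzegorz 1/32; Halina 1/16; Ireneusz 1/36; Jolanta 1/16; Ludmila 1/36; Mieczyslaw 1/4; Radoslaw 1/32; Tadeusz 1/12; Waclaw 1/12

There is no surviving spouse, so the entire estate passes to Pelagia's descendants per stirpes.
The estate is divided into 4 equal shares of 1/4 among Agnieszka, Mieczyslaw, Zofia, Bogdan.
Agnieszka is living and takes 1/4.
Mieczyslaw is living and takes 1/4.
Zofia predeceased; the 1/4 allotted to Zofia's branch passes to Zofia's issue by representation.
The 1/4 is divided into 4 equal shares of 1/16 among Franciszka, Jolanta, Czeslaw, Halina.
Franciszka predeceased; the 1/16 allotted to Franciszka's branch passes to Franciszka's issue by representation.
The 1/16 is divided into 2 equal shares of 1/32 among Radoslaw, Grzegorz.
Radoslaw is living and takes 1/32.
Grzegorz is living and takes 1/32.
Jolanta is living and takes 1/16.
Czeslaw is living and takes 1/16.
Halina is living and takes 1/16.
Bogdan predeceased; the 1/4 allotted to Bogdan's branch passes to Bogdan's issue by representation.
The 1/4 is divided into 3 equal shares of 1/12 among Urszula, Waclaw, Tadeusz.
Urszula predeceased; the 1/12 allotted to Urszula's branch passes to Urszula's issue by representation.
The 1/12 is divided into 3 equal shares of 1/36 among Ludmila, Eliasz, Ireneusz.
Ludmila is living and takes 1/36.
Eliasz is living and takes 1/36.
Ireneusz is living and takes 1/36.
Waclaw is living and takes 1/12.
Tadeusz is living and takes 1/12.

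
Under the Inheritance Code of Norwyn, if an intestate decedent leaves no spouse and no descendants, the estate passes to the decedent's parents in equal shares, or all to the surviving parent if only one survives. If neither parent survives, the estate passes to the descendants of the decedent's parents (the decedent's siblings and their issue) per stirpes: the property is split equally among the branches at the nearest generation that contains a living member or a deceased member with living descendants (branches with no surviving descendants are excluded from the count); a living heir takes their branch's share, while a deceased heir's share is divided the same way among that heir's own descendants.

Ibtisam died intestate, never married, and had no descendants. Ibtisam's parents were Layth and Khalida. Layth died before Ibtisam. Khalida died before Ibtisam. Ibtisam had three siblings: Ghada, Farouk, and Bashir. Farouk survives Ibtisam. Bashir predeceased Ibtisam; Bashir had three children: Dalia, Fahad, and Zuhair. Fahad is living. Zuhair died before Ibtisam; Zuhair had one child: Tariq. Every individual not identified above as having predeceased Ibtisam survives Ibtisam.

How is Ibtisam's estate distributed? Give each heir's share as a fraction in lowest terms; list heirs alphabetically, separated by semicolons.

Dalia 1/9; Fahad 1/9; Farouk 1/3; Ghada 1/3; Tariq 1/9

Neither parent survives and there are no descendants, so the estate passes to Ibtisam's siblings and their issue per stirpes.
The estate is divided into 3 equal shares of 1/3 among Ghada, Farouk, Bashir.
Ghada is living and takes 1/3.
Farouk is living and takes 1/3.
Bashir predeceased; the 1/3 allotted to Bashir's branch passes to Bashir's issue by representation.
The 1/3 is divided into 3 equal shares of 1/9 among Dalia, Fahad, Zuhair.
Dalia is living and takes 1/9.
Fahad is living and takes 1/9.
Zuhair predeceased; the 1/9 allotted to Zuhair's branch passes to Zuhair's issue by representation.
Tariq is the sole taker at this level and receives the full 1/9.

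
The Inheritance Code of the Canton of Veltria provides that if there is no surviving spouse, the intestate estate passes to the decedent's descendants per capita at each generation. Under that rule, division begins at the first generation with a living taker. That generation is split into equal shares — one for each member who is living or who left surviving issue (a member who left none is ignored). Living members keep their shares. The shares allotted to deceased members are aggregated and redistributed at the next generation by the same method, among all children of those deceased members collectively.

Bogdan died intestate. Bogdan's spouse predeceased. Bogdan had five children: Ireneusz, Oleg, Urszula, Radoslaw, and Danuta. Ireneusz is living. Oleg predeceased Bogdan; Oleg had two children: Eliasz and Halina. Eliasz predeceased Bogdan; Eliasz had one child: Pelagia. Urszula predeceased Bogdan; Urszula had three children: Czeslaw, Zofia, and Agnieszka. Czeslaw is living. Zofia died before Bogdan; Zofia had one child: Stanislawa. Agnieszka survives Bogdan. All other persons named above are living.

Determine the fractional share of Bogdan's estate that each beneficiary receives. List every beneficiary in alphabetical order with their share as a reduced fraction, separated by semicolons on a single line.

There is no surviving spouse, so the entire estate passes to Bogdan's descendants per capita at each generation.
At generation 1 (Ireneusz, Oleg, Urszula, Radoslaw, Danuta) there are 5 shares of (1)/5 = 1/5 each.
Living: Ireneusz, Radoslaw, and Danuta — each takes 1/5.
Deceased: Oleg and Urszula. Their combined 2/5 is pooled and carried to generation 2.
At generation 2 (Eliasz, Halina, Czeslaw, Zofia, Agnieszka) there are 5 shares of (2/5)/5 = 2/25 each.
Living: Halina, Czeslaw, and Agnieszka — each takes 2/25.
Deceased: Eliasz and Zofia. Their combined 4/25 is pooled and carried to generation 3.
At generation 3 (Pelagia, Stanislawa) there are 2 shares of (4/25)/2 = 2/25 each.
Living: Pelagia and Stanislawa — each takes 2/25.

Agnieszka 2/25; Czeslaw 2/25; Danuta 1/5; Halina 2/25; Ireneusz 1/5; Pelagia 2/25; Radoslaw 1/5; Stanislawa 2/25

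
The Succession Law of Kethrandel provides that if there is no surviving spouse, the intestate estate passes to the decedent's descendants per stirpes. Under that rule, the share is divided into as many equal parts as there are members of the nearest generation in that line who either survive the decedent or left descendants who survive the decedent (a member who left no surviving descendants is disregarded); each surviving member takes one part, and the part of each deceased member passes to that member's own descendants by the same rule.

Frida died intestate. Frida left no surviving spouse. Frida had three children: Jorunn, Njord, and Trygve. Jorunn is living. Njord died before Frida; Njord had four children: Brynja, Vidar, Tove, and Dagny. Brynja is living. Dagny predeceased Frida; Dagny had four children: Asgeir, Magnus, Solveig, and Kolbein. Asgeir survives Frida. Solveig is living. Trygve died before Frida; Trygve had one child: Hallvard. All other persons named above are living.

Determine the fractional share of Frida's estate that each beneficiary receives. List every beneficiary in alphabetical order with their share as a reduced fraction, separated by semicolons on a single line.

There is no surviving spouse, so the entire estate passes to Frida's descendants per stirpes.
The estate is divided into 3 equal shares of 1/3 among Jorunn, Njord, Trygve.
Jorunn is living and takes 1/3.
Njord predeceased; the 1/3 allotted to Njord's branch passes to Njord's issue by representation.
The 1/3 is divided into 4 equal shares of 1/12 among Brynja, Vidar, Tove, Dagny.
Brynja is living and takes 1/12.
Vidar is living and takes 1/12.
Tove is living and takes 1/12.
Dagny predeceased; the 1/12 allotted to Dagny's branch passes to Dagny's issue by representation.
The 1/12 is divided into 4 equal shares of 1/48 among Asgeir, Magnus, Solveig, Kolbein.
Asgeir is living and takes 1/48.
Magnus is living and takes 1/48.
Solveig is living and takes 1/48.
Kolbein is living and takes 1/48.
Trygve predeceased; the 1/3 allotted to Trygve's branch passes to Trygve's issue by representation.
Hallvard is the sole taker at this level and receives the full 1/3.

Asgeir 1/48; Brynja 1/12; Hallvard 1/3; Jorunn 1/3; Kolbein 1/48; Magnus 1/48; Solveig 1/48; Tove 1/12; Vidar 1/12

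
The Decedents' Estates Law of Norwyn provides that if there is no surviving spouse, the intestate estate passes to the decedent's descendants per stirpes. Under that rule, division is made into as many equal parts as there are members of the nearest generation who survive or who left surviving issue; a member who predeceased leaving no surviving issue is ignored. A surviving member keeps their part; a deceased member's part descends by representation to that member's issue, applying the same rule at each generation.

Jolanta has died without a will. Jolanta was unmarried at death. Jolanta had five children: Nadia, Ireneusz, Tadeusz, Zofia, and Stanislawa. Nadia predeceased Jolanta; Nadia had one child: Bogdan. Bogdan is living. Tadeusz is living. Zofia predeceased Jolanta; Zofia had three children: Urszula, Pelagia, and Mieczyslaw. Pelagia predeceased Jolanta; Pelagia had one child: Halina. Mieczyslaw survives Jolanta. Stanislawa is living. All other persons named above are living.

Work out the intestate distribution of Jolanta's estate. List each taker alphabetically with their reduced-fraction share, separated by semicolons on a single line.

There is no surviving spouse, so the entire estate passes to Jolanta's descendants per stirpes.
The estate is divided into 5 equal shares of 1/5 among Nadia, Ireneusz, Tadeusz, Zofia, Stanislawa.
Nadia predeceased; the 1/5 allotted to Nadia's branch passes to Nadia's issue by representation.
Bogdan is the sole taker at this level and receives the full 1/5.
Ireneusz is living and takes 1/5.
Tadeusz is living and takes 1/5.
Zofia predeceased; the 1/5 allotted to Zofia's branch passes to Zofia's issue by representation.
The 1/5 is divided into 3 equal shares of 1/15 among Urszula, Pelagia, Mieczyslaw.
Urszula is living and takes 1/15.
Pelagia predeceased; the 1/15 allotted to Pelagia's branch passes to Pelagia's issue by representation.
Halina is the sole taker at this level and receives the full 1/15.
Mieczyslaw is living and takes 1/15.
Stanislawa is living and takes 1/5.

Bogdan 1/5; Halina 1/15; Ireneusz 1/5; Mieczyslaw 1/15; Stanislawa 1/5; Tadeusz 1/5; Urszula 1/15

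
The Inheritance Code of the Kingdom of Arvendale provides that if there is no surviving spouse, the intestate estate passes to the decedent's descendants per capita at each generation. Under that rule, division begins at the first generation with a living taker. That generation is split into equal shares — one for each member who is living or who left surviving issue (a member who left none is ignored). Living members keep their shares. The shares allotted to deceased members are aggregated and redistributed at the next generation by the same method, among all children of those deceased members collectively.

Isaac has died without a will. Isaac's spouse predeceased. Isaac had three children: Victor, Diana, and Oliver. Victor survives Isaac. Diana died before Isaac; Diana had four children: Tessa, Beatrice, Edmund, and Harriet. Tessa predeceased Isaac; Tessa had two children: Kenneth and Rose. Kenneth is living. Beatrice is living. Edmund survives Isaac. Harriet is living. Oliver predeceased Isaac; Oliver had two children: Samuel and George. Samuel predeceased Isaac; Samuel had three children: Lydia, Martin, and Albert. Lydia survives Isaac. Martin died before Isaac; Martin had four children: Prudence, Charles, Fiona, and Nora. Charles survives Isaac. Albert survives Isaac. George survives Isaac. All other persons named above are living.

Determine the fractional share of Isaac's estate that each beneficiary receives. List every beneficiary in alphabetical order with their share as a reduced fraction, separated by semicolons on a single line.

There is no surviving spouse, so the entire estate passes to Isaac's descendants per capita at each generation.
At generation 1 (Victor, Diana, Oliver) there are 3 shares of (1)/3 = 1/3 each.
Living: Victor — each takes 1/3.
Deceased: Diana and Oliver. Their combined 2/3 is pooled and carried to generation 2.
At generation 2 (Tessa, Beatrice, Edmund, Harriet, Samuel, George) there are 6 shares of (2/3)/6 = 1/9 each.
Living: Beatrice, Edmund, Harriet, and George — each takes 1/9.
Deceased: Tessa and Samuel. Their combined 2/9 is pooled and carried to generation 3.
At generation 3 (Kenneth, Rose, Lydia, Martin, Albert) there are 5 shares of (2/9)/5 = 2/45 each.
Living: Kenneth, Rose, Lydia, and Albert — each takes 2/45.
Deceased: Martin. That 2/45 share is carried to generation 4.
At generation 4 (Prudence, Charles, Fiona, Nora) there are 4 shares of (2/45)/4 = 1/90 each.
Living: Prudence, Charles, Fiona, and Nora — each takes 1/90.

Albert 2/45; Beatrice 1/9; Charles 1/90; Edmund 1/9; Fiona 1/90; George 1/9; Harriet 1/9; Kenneth 2/45; Lydia 2/45; Nora 1/90; Prudence 1/90; Rose 2/45; Victor 1/3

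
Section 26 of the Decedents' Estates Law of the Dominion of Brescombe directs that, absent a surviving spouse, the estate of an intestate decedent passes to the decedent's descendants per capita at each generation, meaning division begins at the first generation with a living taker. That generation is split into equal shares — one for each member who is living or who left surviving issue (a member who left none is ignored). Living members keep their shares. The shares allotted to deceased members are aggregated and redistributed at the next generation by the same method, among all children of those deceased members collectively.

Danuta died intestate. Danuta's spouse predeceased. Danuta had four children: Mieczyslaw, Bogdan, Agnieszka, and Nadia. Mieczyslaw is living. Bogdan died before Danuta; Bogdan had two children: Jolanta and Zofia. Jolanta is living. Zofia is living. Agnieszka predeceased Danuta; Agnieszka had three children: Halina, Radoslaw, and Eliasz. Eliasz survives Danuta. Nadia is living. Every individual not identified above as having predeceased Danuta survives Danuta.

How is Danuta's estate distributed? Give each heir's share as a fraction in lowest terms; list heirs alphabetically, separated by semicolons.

There is no surviving spouse, so the entire estate passes to Danuta's descendants per capita at each generation.
At generation 1 (Mieczyslaw, Bogdan, Agnieszka, Nadia) there are 4 shares of (1)/4 = 1/4 each.
Living: Mieczyslaw and Nadia — each takes 1/4.
Deceased: Bogdan and Agnieszka. Their combined 1/2 is pooled and carried to generation 2.
At generation 2 (Jolanta, Zofia, Halina, Radoslaw, Eliasz) there are 5 shares of (1/2)/5 = 1/10 each.
Living: Jolanta, Zofia, Halina, Radoslaw, and Eliasz — each takes 1/10.

Eliasz 1/10; Halina 1/10; Jolanta 1/10; Mieczyslaw 1/4; Nadia 1/4; Radoslaw 1/10; Zofia 1/10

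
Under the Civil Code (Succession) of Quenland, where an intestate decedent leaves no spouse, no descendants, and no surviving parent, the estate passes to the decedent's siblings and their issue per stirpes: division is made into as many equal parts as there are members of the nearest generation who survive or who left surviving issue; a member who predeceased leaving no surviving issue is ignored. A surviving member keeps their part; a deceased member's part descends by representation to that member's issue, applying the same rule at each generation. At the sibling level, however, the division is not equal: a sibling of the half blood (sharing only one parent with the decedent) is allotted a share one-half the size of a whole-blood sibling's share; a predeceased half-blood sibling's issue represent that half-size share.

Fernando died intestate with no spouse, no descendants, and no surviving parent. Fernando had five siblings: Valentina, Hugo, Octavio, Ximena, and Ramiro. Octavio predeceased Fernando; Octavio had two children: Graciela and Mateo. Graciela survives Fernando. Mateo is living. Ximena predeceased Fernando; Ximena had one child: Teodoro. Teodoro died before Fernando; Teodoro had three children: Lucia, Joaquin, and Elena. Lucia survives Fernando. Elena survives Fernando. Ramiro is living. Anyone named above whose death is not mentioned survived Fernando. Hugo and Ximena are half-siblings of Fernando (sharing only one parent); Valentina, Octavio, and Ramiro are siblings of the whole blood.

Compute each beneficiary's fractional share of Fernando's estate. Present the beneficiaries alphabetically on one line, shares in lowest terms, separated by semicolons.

Elena 1/24; Graciela 1/8; Hugo 1/8; Joaquin 1/24; Lucia 1/24; Mateo 1/8; Ramiro 1/4; Valentina 1/4

No spouse, descendants, or parent survives, so the estate passes to Fernando's siblings per stirpes.
Half-blood siblings count for one-half the weight of whole-blood siblings at the initial division.
Dividing 1 in proportion to weights (total weight 4): Valentina (weight 1) → 1/4; Hugo (weight 1/2) → 1/8; Octavio (weight 1) → 1/4; Ximena (weight 1/2) → 1/8; Ramiro (weight 1) → 1/4.
Valentina is living and takes 1/4.
Hugo is living and takes 1/8.
Octavio predeceased; the 1/4 allotted to Octavio's branch passes to Octavio's issue by representation.
The 1/4 is divided into 2 equal shares of 1/8 among Graciela, Mateo.
Graciela is living and takes 1/8.
Mateo is living and takes 1/8.
Ximena predeceased; the 1/8 allotted to Ximena's branch passes to Ximena's issue by representation.
Teodoro's line is the sole branch at this level, so the full 1/8 passes to Teodoro's issue by representation.
The 1/8 is divided into 3 equal shares of 1/24 among Lucia, Joaquin, Elena.
Lucia is living and takes 1/24.
Joaquin is living and takes 1/24.
Elena is living and takes 1/24.
Ramiro is living and takes 1/4.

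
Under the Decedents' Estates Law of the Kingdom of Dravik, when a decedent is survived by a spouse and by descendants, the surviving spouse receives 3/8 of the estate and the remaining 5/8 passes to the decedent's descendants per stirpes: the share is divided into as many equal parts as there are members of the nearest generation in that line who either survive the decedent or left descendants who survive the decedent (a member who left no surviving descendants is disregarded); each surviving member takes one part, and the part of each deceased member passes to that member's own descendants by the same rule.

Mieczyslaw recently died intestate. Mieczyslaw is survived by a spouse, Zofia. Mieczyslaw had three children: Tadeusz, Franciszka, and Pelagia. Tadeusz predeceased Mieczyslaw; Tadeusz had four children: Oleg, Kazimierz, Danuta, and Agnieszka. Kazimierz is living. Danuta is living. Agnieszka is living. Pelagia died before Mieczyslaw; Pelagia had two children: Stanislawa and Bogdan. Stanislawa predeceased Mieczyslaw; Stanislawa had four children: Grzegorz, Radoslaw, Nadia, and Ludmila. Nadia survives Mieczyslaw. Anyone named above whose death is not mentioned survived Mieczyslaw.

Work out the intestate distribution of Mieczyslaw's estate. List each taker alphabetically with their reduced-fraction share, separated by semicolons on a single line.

Agnieszka 5/96; Bogdan 5/48; Danuta 5/96; Franciszka 5/24; Grzegorz 5/192; Kazimierz 5/96; Ludmila 5/192; Nadia 5/192; Oleg 5/96; Radoslaw 5/192; Zofia 3/8

Zofia, as surviving spouse, takes 3/8.
The remaining 5/8 passes to Mieczyslaw's descendants per stirpes.
The 5/8 is divided into 3 equal shares of 5/24 among Tadeusz, Franciszka, Pelagia.
Tadeusz predeceased; the 5/24 allotted to Tadeusz's branch passes to Tadeusz's issue by representation.
The 5/24 is divided into 4 equal shares of 5/96 among Oleg, Kazimierz, Danuta, Agnieszka.
Oleg is living and takes 5/96.
Kazimierz is living and takes 5/96.
Danuta is living and takes 5/96.
Agnieszka is living and takes 5/96.
Franciszka is living and takes 5/24.
Pelagia predeceased; the 5/24 allotted to Pelagia's branch passes to Pelagia's issue by representation.
The 5/24 is divided into 2 equal shares of 5/48 among Stanislawa, Bogdan.
Stanislawa predeceased; the 5/48 allotted to Stanislawa's branch passes to Stanislawa's issue by representation.
The 5/48 is divided into 4 equal shares of 5/192 among Grzegorz, Radoslaw, Nadia, Ludmila.
Grzegorz is living and takes 5/192.
Radoslaw is living and takes 5/192.
Nadia is living and takes 5/192.
Ludmila is living and takes 5/192.
Bogdan is living and takes 5/48.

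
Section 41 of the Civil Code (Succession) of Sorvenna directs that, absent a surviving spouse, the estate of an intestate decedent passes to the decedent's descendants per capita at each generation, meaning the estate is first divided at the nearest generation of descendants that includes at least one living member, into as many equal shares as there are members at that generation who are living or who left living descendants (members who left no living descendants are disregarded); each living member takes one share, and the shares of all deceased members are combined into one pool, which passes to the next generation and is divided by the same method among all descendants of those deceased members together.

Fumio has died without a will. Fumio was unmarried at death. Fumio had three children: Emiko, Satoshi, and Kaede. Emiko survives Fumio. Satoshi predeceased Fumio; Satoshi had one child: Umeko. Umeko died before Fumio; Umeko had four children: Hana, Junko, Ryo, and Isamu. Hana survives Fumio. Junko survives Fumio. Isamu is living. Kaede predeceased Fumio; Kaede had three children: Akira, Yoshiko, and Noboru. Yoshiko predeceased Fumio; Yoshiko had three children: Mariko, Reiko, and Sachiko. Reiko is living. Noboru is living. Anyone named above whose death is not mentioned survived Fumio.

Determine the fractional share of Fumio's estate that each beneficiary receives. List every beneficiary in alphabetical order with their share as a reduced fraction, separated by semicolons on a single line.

There is no surviving spouse, so the entire estate passes to Fumio's descendants per capita at each generation.
At generation 1 (Emiko, Satoshi, Kaede) there are 3 shares of (1)/3 = 1/3 each.
Living: Emiko — each takes 1/3.
Deceased: Satoshi and Kaede. Their combined 2/3 is pooled and carried to generation 2.
At generation 2 (Umeko, Akira, Yoshiko, Noboru) there are 4 shares of (2/3)/4 = 1/6 each.
Living: Akira and Noboru — each takes 1/6.
Deceased: Umeko and Yoshiko. Their combined 1/3 is pooled and carried to generation 3.
At generation 3 (Hana, Junko, Ryo, Isamu, Mariko, Reiko, Sachiko) there are 7 shares of (1/3)/7 = 1/21 each.
Living: Hana, Junko, Ryo, Isamu, Mariko, Reiko, and Sachiko — each takes 1/21.

Akira 1/6; Emiko 1/3; Hana 1/21; Isamu 1/21; Junko 1/21; Mariko 1/21; Noboru 1/6; Reiko 1/21; Ryo 1/21; Sachiko 1/21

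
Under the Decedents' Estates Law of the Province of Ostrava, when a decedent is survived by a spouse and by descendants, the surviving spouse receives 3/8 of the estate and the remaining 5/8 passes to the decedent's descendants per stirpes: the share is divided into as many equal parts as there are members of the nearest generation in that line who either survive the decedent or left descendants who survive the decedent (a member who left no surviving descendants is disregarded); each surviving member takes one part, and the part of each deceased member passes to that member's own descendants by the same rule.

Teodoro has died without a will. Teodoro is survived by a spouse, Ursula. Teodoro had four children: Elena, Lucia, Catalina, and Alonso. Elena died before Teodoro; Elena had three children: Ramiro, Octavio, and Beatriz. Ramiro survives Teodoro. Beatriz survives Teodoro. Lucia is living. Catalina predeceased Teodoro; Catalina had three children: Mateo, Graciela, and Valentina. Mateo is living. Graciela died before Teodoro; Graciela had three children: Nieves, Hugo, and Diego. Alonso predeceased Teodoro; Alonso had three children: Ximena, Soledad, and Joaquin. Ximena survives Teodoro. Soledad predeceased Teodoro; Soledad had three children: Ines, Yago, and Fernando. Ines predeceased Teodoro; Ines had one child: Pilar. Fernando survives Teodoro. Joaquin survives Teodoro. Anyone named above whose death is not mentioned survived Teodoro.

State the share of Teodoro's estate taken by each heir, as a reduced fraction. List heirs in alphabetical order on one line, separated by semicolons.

Beatriz 5/96; Diego 5/288; Fernando 5/288; Hugo 5/288; Joaquin 5/96; Lucia 5/32; Mateo 5/96; Nieves 5/288; Octavio 5/96; Pilar 5/288; Ramiro 5/96; Ursula 3/8; Valentina 5/96; Ximena 5/96; Yago 5/288

Ursula, as surviving spouse, takes 3/8.
The remaining 5/8 passes to Teodoro's descendants per stirpes.
The 5/8 is divided into 4 equal shares of 5/32 among Elena, Lucia, Catalina, Alonso.
Elena predeceased; the 5/32 allotted to Elena's branch passes to Elena's issue by representation.
The 5/32 is divided into 3 equal shares of 5/96 among Ramiro, Octavio, Beatriz.
Ramiro is living and takes 5/96.
Octavio is living and takes 5/96.
Beatriz is living and takes 5/96.
Lucia is living and takes 5/32.
Catalina predeceased; the 5/32 allotted to Catalina's branch passes to Catalina's issue by representation.
The 5/32 is divided into 3 equal shares of 5/96 among Mateo, Graciela, Valentina.
Mateo is living and takes 5/96.
Graciela predeceased; the 5/96 allotted to Graciela's branch passes to Graciela's issue by representation.
The 5/96 is divided into 3 equal shares of 5/288 among Nieves, Hugo, Diego.
Nieves is living and takes 5/288.
Hugo is living and takes 5/288.
Diego is living and takes 5/288.
Valentina is living and takes 5/96.
Alonso predeceased; the 5/32 allotted to Alonso's branch passes to Alonso's issue by representation.
The 5/32 is divided into 3 equal shares of 5/96 among Ximena, Soledad, Joaquin.
Ximena is living and takes 5/96.
Soledad predeceased; the 5/96 allotted to Soledad's branch passes to Soledad's issue by representation.
The 5/96 is divided into 3 equal shares of 5/288 among Ines, Yago, Fernando.
Ines predeceased; the 5/288 allotted to Ines's branch passes to Ines's issue by representation.
Pilar is the sole taker at this level and receives the full 5/288.
Yago is living and takes 5/288.
Fernando is living and takes 5/288.
Joaquin is living and takes 5/96.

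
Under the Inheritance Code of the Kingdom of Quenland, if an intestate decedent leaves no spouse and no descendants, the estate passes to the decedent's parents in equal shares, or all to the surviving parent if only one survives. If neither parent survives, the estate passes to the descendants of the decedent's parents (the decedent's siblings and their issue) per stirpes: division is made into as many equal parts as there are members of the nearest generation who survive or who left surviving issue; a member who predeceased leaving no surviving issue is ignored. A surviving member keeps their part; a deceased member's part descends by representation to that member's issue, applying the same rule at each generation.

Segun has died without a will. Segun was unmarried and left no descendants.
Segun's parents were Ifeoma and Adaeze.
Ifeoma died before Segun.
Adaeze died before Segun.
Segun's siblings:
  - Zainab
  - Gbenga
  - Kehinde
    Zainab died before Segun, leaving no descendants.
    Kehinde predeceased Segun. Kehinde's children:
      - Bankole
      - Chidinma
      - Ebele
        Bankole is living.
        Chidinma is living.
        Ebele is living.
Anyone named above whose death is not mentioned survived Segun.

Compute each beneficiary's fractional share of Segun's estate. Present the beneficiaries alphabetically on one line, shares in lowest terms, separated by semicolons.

Bankole 1/6; Chidinma 1/6; Ebele 1/6; Gbenga 1/2

Neither parent survives and there are no descendants, so the estate passes to Segun's siblings and their issue per stirpes.
Zainab left no surviving issue, so that branch lapses and is disregarded.
The estate is divided into 2 equal shares of 1/2 among Gbenga, Kehinde.
Gbenga is living and takes 1/2.
Kehinde predeceased; the 1/2 allotted to Kehinde's branch passes to Kehinde's issue by representation.
The 1/2 is divided into 3 equal shares of 1/6 among Bankole, Chidinma, Ebele.
Bankole is living and takes 1/6.
Chidinma is living and takes 1/6.
Ebele is living and takes 1/6.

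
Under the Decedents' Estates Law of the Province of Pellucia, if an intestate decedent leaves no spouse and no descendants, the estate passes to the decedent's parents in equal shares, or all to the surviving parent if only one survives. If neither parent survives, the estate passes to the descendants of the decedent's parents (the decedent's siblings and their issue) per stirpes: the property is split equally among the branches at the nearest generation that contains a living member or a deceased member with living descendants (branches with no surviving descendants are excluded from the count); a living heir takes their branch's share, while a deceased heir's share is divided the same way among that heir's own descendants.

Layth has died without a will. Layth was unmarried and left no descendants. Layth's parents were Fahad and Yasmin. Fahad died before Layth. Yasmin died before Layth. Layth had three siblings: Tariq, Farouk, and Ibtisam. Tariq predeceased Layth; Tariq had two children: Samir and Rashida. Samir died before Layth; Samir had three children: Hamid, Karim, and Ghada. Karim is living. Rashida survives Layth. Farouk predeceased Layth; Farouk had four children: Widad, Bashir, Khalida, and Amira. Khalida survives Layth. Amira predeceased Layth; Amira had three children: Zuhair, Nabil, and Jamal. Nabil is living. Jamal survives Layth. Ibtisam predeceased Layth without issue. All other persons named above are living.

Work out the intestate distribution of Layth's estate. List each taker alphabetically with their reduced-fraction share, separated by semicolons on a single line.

Bashir 1/8; Ghada 1/12; Hamid 1/12; Jamal 1/24; Karim 1/12; Khalida 1/8; Nabil 1/24; Rashida 1/4; Widad 1/8; Zuhair 1/24

Neither parent survives and there are no descendants, so the estate passes to Layth's siblings and their issue per stirpes.
Ibtisam left no surviving issue, so that branch lapses and is disregarded.
The estate is divided into 2 equal shares of 1/2 among Tariq, Farouk.
Tariq predeceased; the 1/2 allotted to Tariq's branch passes to Tariq's issue by representation.
The 1/2 is divided into 2 equal shares of 1/4 among Samir, Rashida.
Samir predeceased; the 1/4 allotted to Samir's branch passes to Samir's issue by representation.
The 1/4 is divided into 3 equal shares of 1/12 among Hamid, Karim, Ghada.
Hamid is living and takes 1/12.
Karim is living and takes 1/12.
Ghada is living and takes 1/12.
Rashida is living and takes 1/4.
Farouk predeceased; the 1/2 allotted to Farouk's branch passes to Farouk's issue by representation.
The 1/2 is divided into 4 equal shares of 1/8 among Widad, Bashir, Khalida, Amira.
Widad is living and takes 1/8.
Bashir is living and takes 1/8.
Khalida is living and takes 1/8.
Amira predeceased; the 1/8 allotted to Amira's branch passes to Amira's issue by representation.
The 1/8 is divided into 3 equal shares of 1/24 among Zuhair, Nabil, Jamal.
Zuhair is living and takes 1/24.
Nabil is living and takes 1/24.
Jamal is living and takes 1/24.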